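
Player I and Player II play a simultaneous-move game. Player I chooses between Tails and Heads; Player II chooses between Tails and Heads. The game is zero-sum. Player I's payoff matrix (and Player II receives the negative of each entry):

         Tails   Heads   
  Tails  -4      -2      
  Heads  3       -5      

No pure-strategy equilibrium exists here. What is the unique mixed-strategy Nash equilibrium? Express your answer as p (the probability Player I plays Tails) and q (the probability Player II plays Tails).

p = 4/5, q = 3/10

In a mixed equilibrium Player II is indifferent between Tails and Heads; this condition fixes p.
  Player II's payoff from Tails: p·4 + (1−p)·(-3) = 7p - 3
  Player II's payoff from Heads: p·2 + (1−p)·5 = -3p + 5
  7p - 3 = -3p + 5  ⇒  10p = 8  ⇒  p = 4/5.
Player II's mix must leave Player I indifferent between Tails and Heads.
  Player I's payoff to Tails: q·(-4) + (1−q)·(-2) = -2q - 2
  Player I's payoff to Heads: q·3 + (1−q)·(-5) = 8q - 5
  -2q - 2 = 8q - 5  ⇒  -10q = -3  ⇒  q = 3/10.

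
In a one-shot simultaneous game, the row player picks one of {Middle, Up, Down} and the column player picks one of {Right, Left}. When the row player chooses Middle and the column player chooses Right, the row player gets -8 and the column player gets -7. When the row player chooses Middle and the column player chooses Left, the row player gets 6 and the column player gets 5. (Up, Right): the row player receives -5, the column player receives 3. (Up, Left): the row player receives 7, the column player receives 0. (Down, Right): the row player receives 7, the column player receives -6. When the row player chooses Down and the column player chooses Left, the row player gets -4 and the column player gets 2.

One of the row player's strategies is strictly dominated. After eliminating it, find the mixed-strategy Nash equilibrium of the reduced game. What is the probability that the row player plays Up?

The row player's strategy Middle is strictly dominated by Up: -5 > -8 and 7 > 6. Eliminate Middle.
For the column player to be willing to mix, the column player must be indifferent between Right and Left, which pins down the row player's mix.
  the column player's payoff from Right: p·3 + (1−p)·(-6) = 9p - 6
  the column player's payoff from Left: p·0 + (1−p)·2 = -2p + 2
  9p - 6 = -2p + 2  ⇒  11p = 8  ⇒  p = 8/11.

p = 8/11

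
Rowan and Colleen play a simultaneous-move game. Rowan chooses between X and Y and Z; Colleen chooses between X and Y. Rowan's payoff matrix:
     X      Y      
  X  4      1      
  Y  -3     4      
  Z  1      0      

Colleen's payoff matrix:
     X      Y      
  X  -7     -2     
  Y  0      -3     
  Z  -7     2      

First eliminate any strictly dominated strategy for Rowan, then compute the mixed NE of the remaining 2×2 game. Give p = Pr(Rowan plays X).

Rowan's strategy Z is strictly dominated by X: 4 > 1 and 1 > 0. Eliminate Z.
Set Colleen's expected payoff from X equal to that from Y:
  Colleen's payoff from X: p·(-7) + (1−p)·0 = -7p
  Colleen's payoff from Y: p·(-2) + (1−p)·(-3) = p - 3
  -7p = p - 3  ⇒  -8p = -3  ⇒  p = 3/8.

p = 3/8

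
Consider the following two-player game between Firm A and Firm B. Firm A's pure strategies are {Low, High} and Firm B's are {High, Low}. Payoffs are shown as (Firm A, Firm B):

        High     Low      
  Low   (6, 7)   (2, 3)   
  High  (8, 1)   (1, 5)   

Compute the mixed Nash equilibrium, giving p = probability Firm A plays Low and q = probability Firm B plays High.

Firm A's mix must leave Firm B indifferent between High and Low.
  Firm B's payoff from High: p·7 + (1−p)·1 = 6p + 1
  Firm B's payoff from Low: p·3 + (1−p)·5 = -2p + 5
  6p + 1 = -2p + 5  ⇒  8p = 4  ⇒  p = 1/2.
In a mixed equilibrium Firm A is indifferent between Low and High; this condition fixes q.
  Firm A's expected payoff from Low: q·6 + (1−q)·2 = 4q + 2
  Firm A's expected payoff from High: q·8 + (1−q)·1 = 7q + 1
  4q + 2 = 7q + 1  ⇒  -3q = -1  ⇒  q = 1/3.

p = 1/2, q = 1/3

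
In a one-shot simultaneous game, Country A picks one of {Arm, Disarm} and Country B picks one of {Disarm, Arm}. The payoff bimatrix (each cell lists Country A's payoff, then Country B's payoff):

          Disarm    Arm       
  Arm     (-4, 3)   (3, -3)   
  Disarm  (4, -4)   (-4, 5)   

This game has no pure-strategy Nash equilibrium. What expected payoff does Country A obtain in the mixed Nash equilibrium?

-4/15

In a mixed equilibrium Country A is indifferent between Arm and Disarm; this condition fixes q.
  Country A's payoff from Arm: q·(-4) + (1−q)·3 = -7q + 3
  Country A's payoff from Disarm: q·4 + (1−q)·(-4) = 8q - 4
  -7q + 3 = 8q - 4  ⇒  -15q = -7  ⇒  q = 7/15.
At equilibrium Country A is indifferent across rows, so Country A's payoff equals the payoff from Arm: (7/15)·(-4) + (8/15)·3 = -4/15.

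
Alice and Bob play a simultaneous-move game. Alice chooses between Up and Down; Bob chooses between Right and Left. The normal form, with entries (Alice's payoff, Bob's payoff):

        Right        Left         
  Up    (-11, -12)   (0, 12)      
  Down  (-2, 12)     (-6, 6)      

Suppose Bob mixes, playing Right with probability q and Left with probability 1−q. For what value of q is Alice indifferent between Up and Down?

q = 2/5

For Alice to be willing to mix, Alice must be indifferent between Up and Down, which pins down Bob's mix.
  Alice's payoff to Up: q·(-11) + (1−q)·0 = -11q
  Alice's payoff to Down: q·(-2) + (1−q)·(-6) = 4q - 6
  -11q = 4q - 6  ⇒  -15q = -6  ⇒  q = 2/5.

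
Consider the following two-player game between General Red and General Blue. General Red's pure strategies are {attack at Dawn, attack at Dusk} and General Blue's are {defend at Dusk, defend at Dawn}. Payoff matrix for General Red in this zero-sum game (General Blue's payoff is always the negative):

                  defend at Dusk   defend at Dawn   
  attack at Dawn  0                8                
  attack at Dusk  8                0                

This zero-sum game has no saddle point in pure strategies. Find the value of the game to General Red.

General Red's indifference between attack at Dawn and attack at Dusk determines General Blue's mixing probability q:
  General Red's payoff to attack at Dawn: q·0 + (1−q)·8 = -8q + 8
  General Red's payoff to attack at Dusk: q·8 + (1−q)·0 = 8q
  -8q + 8 = 8q  ⇒  -16q = -8  ⇒  q = 1/2.
The value is General Red's expected payoff against this mix (using attack at Dawn): (1/2)·0 + (1/2)·8 = 4.

v = 4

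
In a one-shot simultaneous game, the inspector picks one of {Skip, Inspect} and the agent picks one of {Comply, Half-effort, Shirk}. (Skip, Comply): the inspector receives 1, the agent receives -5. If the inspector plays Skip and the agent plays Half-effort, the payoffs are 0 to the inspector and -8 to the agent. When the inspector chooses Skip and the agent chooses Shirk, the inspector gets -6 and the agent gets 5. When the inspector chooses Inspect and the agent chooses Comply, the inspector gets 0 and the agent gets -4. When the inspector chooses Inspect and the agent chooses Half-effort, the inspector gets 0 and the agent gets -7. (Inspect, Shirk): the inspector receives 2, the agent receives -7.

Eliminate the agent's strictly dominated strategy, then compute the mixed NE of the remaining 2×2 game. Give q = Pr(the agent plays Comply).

q = 8/9

The agent's strategy Half-effort is strictly dominated by Comply: -5 > -8 and -4 > -7. Eliminate Half-effort.
The inspector's indifference between Skip and Inspect determines the agent's mixing probability q:
  the inspector's payoff from Skip: q·1 + (1−q)·(-6) = 7q - 6
  the inspector's payoff from Inspect: q·0 + (1−q)·2 = -2q + 2
  7q - 6 = -2q + 2  ⇒  9q = 8  ⇒  q = 8/9.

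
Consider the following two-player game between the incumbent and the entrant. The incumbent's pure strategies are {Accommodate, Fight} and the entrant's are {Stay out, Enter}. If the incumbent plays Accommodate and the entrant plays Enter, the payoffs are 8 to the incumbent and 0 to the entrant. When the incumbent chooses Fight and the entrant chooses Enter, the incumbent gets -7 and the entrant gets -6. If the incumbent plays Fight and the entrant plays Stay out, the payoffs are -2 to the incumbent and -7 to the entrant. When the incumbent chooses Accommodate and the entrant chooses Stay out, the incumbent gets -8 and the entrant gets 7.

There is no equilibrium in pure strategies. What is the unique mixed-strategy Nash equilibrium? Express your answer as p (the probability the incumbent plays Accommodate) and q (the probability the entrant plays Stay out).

The entrant's indifference between Stay out and Enter determines the incumbent's mixing probability p:
  the entrant's expected payoff from Stay out: p·7 + (1−p)·(-7) = 14p - 7
  the entrant's expected payoff from Enter: p·0 + (1−p)·(-6) = 6p - 6
  14p - 7 = 6p - 6  ⇒  8p = 1  ⇒  p = 1/8.
For the incumbent to be willing to mix, the incumbent must be indifferent between Accommodate and Fight, which pins down the entrant's mix.
  the incumbent's expected payoff from Accommodate: q·(-8) + (1−q)·8 = -16q + 8
  the incumbent's expected payoff from Fight: q·(-2) + (1−q)·(-7) = 5q - 7
  -16q + 8 = 5q - 7  ⇒  -21q = -15  ⇒  q = 5/7.

p = 1/8, q = 5/7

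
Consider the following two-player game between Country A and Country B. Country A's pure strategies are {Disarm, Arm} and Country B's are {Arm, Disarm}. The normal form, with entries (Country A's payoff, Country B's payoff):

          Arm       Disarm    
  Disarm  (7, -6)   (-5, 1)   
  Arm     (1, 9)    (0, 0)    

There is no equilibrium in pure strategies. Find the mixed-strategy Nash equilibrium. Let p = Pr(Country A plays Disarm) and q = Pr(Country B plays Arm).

For Country B to be willing to mix, Country B must be indifferent between Arm and Disarm, which pins down Country A's mix.
  Country B's payoff to Arm: p·(-6) + (1−p)·9 = -15p + 9
  Country B's payoff to Disarm: p·1 + (1−p)·0 = p
  -15p + 9 = p  ⇒  -16p = -9  ⇒  p = 9/16.
Country B's mix must leave Country A indifferent between Disarm and Arm.
  Country A's payoff from Disarm: q·7 + (1−q)·(-5) = 12q - 5
  Country A's payoff from Arm: q·1 + (1−q)·0 = q
  12q - 5 = q  ⇒  11q = 5  ⇒  q = 5/11.

p = 9/16, q = 5/11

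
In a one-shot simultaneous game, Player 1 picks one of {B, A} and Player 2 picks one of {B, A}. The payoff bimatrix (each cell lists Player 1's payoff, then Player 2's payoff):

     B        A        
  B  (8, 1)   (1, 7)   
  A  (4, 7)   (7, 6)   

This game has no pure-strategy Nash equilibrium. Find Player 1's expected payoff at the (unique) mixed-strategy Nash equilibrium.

26/5

Player 1's indifference between B and A determines Player 2's mixing probability q:
  Player 1's payoff from B: q·8 + (1−q)·1 = 7q + 1
  Player 1's payoff from A: q·4 + (1−q)·7 = -3q + 7
  7q + 1 = -3q + 7  ⇒  10q = 6  ⇒  q = 3/5.
At equilibrium Player 1 is indifferent across rows, so Player 1's payoff equals the payoff from B: (3/5)·8 + (2/5)·1 = 26/5.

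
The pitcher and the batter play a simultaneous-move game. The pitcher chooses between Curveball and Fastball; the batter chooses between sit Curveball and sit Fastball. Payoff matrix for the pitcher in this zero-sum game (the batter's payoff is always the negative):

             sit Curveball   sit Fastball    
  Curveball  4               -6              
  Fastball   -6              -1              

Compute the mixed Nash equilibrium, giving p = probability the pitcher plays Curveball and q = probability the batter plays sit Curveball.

Set the batter's expected payoff from sit Curveball equal to that from sit Fastball:
  the batter's payoff to sit Curveball: p·(-4) + (1−p)·6 = -10p + 6
  the batter's payoff to sit Fastball: p·6 + (1−p)·1 = 5p + 1
  -10p + 6 = 5p + 1  ⇒  -15p = -5  ⇒  p = 1/3.
In a mixed equilibrium the pitcher is indifferent between Curveball and Fastball; this condition fixes q.
  the pitcher's payoff from Curveball: q·4 + (1−q)·(-6) = 10q - 6
  the pitcher's payoff from Fastball: q·(-6) + (1−q)·(-1) = -5q - 1
  10q - 6 = -5q - 1  ⇒  15q = 5  ⇒  q = 1/3.

p = 1/3, q = 1/3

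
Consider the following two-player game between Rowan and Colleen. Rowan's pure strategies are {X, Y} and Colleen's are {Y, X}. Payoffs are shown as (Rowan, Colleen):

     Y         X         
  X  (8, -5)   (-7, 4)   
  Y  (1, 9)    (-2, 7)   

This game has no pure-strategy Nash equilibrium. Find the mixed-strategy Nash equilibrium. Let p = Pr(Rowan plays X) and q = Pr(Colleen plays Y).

p = 2/11, q = 5/12

Rowan's mix must leave Colleen indifferent between Y and X.
  Colleen's payoff to Y: p·(-5) + (1−p)·9 = -14p + 9
  Colleen's payoff to X: p·4 + (1−p)·7 = -3p + 7
  -14p + 9 = -3p + 7  ⇒  -11p = -2  ⇒  p = 2/11.
In a mixed equilibrium Rowan is indifferent between X and Y; this condition fixes q.
  Rowan's payoff to X: q·8 + (1−q)·(-7) = 15q - 7
  Rowan's payoff to Y: q·1 + (1−q)·(-2) = 3q - 2
  15q - 7 = 3q - 2  ⇒  12q = 5  ⇒  q = 5/12.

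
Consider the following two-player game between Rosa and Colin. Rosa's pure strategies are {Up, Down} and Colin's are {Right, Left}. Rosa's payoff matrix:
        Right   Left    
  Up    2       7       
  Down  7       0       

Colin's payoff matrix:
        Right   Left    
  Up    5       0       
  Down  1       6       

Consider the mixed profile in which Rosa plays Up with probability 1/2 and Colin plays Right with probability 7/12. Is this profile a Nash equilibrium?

Yes

Check Colin's indifference given Rosa's mix p = 1/2:
  payoff from Right = 3; payoff from Left = 3 — equal.
Check Rosa's indifference given Colin's mix q = 7/12:
  payoff from Up = 49/12; payoff from Down = 49/12 — equal.
Both players are indifferent, so neither can profitably deviate.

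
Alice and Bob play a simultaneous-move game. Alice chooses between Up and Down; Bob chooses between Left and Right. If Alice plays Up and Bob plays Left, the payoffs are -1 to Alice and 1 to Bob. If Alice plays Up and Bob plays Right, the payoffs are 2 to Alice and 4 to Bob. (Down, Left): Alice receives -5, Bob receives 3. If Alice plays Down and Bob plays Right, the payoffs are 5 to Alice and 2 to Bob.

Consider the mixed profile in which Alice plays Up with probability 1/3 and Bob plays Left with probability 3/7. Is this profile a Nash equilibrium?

Given Alice's mix p = 1/3, Bob's payoff from Left is 7/3 but from Right is 8/3. Bob strictly prefers Right, so Bob would not mix.
So the proposed profile is not a Nash equilibrium.

No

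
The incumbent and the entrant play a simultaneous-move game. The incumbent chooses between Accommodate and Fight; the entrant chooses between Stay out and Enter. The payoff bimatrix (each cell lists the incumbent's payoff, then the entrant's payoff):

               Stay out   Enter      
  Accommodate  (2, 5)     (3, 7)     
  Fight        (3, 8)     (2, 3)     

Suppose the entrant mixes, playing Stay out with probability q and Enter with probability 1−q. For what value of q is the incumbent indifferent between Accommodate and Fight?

For the incumbent to be willing to mix, the incumbent must be indifferent between Accommodate and Fight, which pins down the entrant's mix.
  the incumbent's payoff to Accommodate: q·2 + (1−q)·3 = -q + 3
  the incumbent's payoff to Fight: q·3 + (1−q)·2 = q + 2
  -q + 3 = q + 2  ⇒  -2q = -1  ⇒  q = 1/2.

q = 1/2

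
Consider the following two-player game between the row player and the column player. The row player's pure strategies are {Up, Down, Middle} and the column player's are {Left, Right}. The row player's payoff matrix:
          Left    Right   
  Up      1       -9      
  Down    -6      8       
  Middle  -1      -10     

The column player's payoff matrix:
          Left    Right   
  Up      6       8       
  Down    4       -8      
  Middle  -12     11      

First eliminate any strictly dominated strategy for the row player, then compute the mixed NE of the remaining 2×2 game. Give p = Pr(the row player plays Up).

The row player's strategy Middle is strictly dominated by Up: 1 > -1 and -9 > -10. Eliminate Middle.
The row player's mix must leave the column player indifferent between Left and Right.
  the column player's payoff from Left: p·6 + (1−p)·4 = 2p + 4
  the column player's payoff from Right: p·8 + (1−p)·(-8) = 16p - 8
  2p + 4 = 16p - 8  ⇒  -14p = -12  ⇒  p = 6/7.

p = 6/7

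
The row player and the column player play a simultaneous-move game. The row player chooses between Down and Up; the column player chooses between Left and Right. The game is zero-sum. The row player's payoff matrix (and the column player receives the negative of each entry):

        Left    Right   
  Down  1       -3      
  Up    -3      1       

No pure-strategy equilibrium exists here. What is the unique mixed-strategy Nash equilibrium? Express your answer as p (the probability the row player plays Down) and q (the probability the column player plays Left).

The column player's indifference between Left and Right determines the row player's mixing probability p:
  the column player's payoff from Left: p·(-1) + (1−p)·3 = -4p + 3
  the column player's payoff from Right: p·3 + (1−p)·(-1) = 4p - 1
  -4p + 3 = 4p - 1  ⇒  -8p = -4  ⇒  p = 1/2.
In a mixed equilibrium the row player is indifferent between Down and Up; this condition fixes q.
  the row player's payoff from Down: q·1 + (1−q)·(-3) = 4q - 3
  the row player's payoff from Up: q·(-3) + (1−q)·1 = -4q + 1
  4q - 3 = -4q + 1  ⇒  8q = 4  ⇒  q = 1/2.

p = 1/2, q = 1/2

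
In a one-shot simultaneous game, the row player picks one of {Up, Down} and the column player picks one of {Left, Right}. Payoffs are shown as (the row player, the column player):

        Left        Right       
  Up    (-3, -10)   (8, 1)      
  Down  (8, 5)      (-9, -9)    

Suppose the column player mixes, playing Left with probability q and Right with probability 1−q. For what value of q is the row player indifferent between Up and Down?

The column player's mix must leave the row player indifferent between Up and Down.
  the row player's payoff to Up: q·(-3) + (1−q)·8 = -11q + 8
  the row player's payoff to Down: q·8 + (1−q)·(-9) = 17q - 9
  -11q + 8 = 17q - 9  ⇒  -28q = -17  ⇒  q = 17/28.

q = 17/28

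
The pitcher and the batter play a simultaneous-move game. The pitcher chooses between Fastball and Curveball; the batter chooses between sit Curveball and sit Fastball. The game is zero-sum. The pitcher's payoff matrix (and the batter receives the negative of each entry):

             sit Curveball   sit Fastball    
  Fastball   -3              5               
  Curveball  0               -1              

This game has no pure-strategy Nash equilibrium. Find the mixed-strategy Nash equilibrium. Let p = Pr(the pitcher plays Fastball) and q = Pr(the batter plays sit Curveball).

p = 1/9, q = 2/3

Set the batter's expected payoff from sit Curveball equal to that from sit Fastball:
  the batter's payoff to sit Curveball: p·3 + (1−p)·0 = 3p
  the batter's payoff to sit Fastball: p·(-5) + (1−p)·1 = -6p + 1
  3p = -6p + 1  ⇒  9p = 1  ⇒  p = 1/9.
For the pitcher to be willing to mix, the pitcher must be indifferent between Fastball and Curveball, which pins down the batter's mix.
  the pitcher's payoff from Fastball: q·(-3) + (1−q)·5 = -8q + 5
  the pitcher's payoff from Curveball: q·0 + (1−q)·(-1) = q - 1
  -8q + 5 = q - 1  ⇒  -9q = -6  ⇒  q = 2/3.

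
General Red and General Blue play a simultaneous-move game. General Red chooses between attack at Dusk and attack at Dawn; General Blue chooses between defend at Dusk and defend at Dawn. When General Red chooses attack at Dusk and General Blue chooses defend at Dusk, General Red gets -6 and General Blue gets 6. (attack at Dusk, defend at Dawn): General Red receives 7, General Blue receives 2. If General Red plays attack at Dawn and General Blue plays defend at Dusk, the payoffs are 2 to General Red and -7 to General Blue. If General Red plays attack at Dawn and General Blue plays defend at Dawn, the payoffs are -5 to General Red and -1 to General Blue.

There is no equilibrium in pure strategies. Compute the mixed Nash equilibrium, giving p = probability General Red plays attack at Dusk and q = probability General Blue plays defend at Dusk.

p = 3/5, q = 3/5

For General Blue to be willing to mix, General Blue must be indifferent between defend at Dusk and defend at Dawn, which pins down General Red's mix.
  General Blue's payoff to defend at Dusk: p·6 + (1−p)·(-7) = 13p - 7
  General Blue's payoff to defend at Dawn: p·2 + (1−p)·(-1) = 3p - 1
  13p - 7 = 3p - 1  ⇒  10p = 6  ⇒  p = 3/5.
General Blue's mix must leave General Red indifferent between attack at Dusk and attack at Dawn.
  General Red's payoff from attack at Dusk: q·(-6) + (1−q)·7 = -13q + 7
  General Red's payoff from attack at Dawn: q·2 + (1−q)·(-5) = 7q - 5
  -13q + 7 = 7q - 5  ⇒  -20q = -12  ⇒  q = 3/5.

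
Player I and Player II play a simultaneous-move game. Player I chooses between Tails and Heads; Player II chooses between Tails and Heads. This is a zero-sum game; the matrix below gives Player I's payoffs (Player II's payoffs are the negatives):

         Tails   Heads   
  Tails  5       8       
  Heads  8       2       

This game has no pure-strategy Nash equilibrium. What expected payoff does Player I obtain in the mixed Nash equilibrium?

6

For Player I to be willing to mix, Player I must be indifferent between Tails and Heads, which pins down Player II's mix.
  Player I's expected payoff from Tails: q·5 + (1−q)·8 = -3q + 8
  Player I's expected payoff from Heads: q·8 + (1−q)·2 = 6q + 2
  -3q + 8 = 6q + 2  ⇒  -9q = -6  ⇒  q = 2/3.
At equilibrium Player I is indifferent across rows, so Player I's payoff equals the payoff from Tails: (2/3)·5 + (1/3)·8 = 6.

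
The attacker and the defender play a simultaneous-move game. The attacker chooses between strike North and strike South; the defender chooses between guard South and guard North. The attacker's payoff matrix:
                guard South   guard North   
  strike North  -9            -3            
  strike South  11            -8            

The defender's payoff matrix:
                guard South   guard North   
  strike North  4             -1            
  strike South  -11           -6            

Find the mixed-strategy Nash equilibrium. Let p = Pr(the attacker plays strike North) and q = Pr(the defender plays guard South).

Set the defender's expected payoff from guard South equal to that from guard North:
  the defender's expected payoff from guard South: p·4 + (1−p)·(-11) = 15p - 11
  the defender's expected payoff from guard North: p·(-1) + (1−p)·(-6) = 5p - 6
  15p - 11 = 5p - 6  ⇒  10p = 5  ⇒  p = 1/2.
The defender's mix must leave the attacker indifferent between strike North and strike South.
  the attacker's payoff to strike North: q·(-9) + (1−q)·(-3) = -6q - 3
  the attacker's payoff to strike South: q·11 + (1−q)·(-8) = 19q - 8
  -6q - 3 = 19q - 8  ⇒  -25q = -5  ⇒  q = 1/5.

p = 1/2, q = 1/5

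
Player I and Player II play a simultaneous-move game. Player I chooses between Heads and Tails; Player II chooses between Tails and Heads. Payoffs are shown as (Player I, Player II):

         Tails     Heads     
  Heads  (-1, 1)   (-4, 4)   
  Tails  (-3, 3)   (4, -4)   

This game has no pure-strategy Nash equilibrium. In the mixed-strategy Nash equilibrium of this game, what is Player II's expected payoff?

In a mixed equilibrium Player II is indifferent between Tails and Heads; this condition fixes p.
  Player II's expected payoff from Tails: p·1 + (1−p)·3 = -2p + 3
  Player II's expected payoff from Heads: p·4 + (1−p)·(-4) = 8p - 4
  -2p + 3 = 8p - 4  ⇒  -10p = -7  ⇒  p = 7/10.
At equilibrium Player II is indifferent across columns, so Player II's payoff equals the payoff from Tails: (7/10)·1 + (3/10)·3 = 8/5.

8/5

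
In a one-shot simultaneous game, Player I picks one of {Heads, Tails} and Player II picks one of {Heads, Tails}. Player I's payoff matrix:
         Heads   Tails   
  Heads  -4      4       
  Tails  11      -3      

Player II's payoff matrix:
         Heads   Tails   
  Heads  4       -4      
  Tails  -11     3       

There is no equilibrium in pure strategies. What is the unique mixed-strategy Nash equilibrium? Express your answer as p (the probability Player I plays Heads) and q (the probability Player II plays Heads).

p = 7/11, q = 7/22

For Player II to be willing to mix, Player II must be indifferent between Heads and Tails, which pins down Player I's mix.
  Player II's expected payoff from Heads: p·4 + (1−p)·(-11) = 15p - 11
  Player II's expected payoff from Tails: p·(-4) + (1−p)·3 = -7p + 3
  15p - 11 = -7p + 3  ⇒  22p = 14  ⇒  p = 7/11.
In a mixed equilibrium Player I is indifferent between Heads and Tails; this condition fixes q.
  Player I's expected payoff from Heads: q·(-4) + (1−q)·4 = -8q + 4
  Player I's expected payoff from Tails: q·11 + (1−q)·(-3) = 14q - 3
  -8q + 4 = 14q - 3  ⇒  -22q = -7  ⇒  q = 7/22.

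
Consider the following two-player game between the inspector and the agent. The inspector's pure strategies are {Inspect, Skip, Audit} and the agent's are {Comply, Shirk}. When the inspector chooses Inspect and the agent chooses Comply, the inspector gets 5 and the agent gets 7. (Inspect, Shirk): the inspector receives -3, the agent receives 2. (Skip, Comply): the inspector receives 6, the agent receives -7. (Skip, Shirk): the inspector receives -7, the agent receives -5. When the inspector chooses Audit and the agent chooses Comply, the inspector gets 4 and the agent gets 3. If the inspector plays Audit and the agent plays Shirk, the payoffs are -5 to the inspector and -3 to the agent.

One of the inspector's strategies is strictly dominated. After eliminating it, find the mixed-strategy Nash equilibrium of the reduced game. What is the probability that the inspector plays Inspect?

The inspector's strategy Audit is strictly dominated by Inspect: 5 > 4 and -3 > -5. Eliminate Audit.
For the agent to be willing to mix, the agent must be indifferent between Comply and Shirk, which pins down the inspector's mix.
  the agent's payoff to Comply: p·7 + (1−p)·(-7) = 14p - 7
  the agent's payoff to Shirk: p·2 + (1−p)·(-5) = 7p - 5
  14p - 7 = 7p - 5  ⇒  7p = 2  ⇒  p = 2/7.

p = 2/7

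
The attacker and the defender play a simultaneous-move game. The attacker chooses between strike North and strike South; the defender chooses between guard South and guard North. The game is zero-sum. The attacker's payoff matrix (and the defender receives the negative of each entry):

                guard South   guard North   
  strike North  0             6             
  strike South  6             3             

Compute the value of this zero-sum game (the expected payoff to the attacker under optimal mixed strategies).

The attacker's indifference between strike North and strike South determines the defender's mixing probability q:
  the attacker's payoff from strike North: q·0 + (1−q)·6 = -6q + 6
  the attacker's payoff from strike South: q·6 + (1−q)·3 = 3q + 3
  -6q + 6 = 3q + 3  ⇒  -9q = -3  ⇒  q = 1/3.
The value is the attacker's expected payoff against this mix (using strike North): (1/3)·0 + (2/3)·6 = 4.

v = 4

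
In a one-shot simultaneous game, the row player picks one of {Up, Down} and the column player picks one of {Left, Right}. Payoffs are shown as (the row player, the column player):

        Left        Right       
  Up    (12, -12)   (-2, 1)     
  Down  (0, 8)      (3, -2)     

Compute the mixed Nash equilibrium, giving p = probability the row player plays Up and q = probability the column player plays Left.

p = 10/23, q = 5/17

For the column player to be willing to mix, the column player must be indifferent between Left and Right, which pins down the row player's mix.
  the column player's expected payoff from Left: p·(-12) + (1−p)·8 = -20p + 8
  the column player's expected payoff from Right: p·1 + (1−p)·(-2) = 3p - 2
  -20p + 8 = 3p - 2  ⇒  -23p = -10  ⇒  p = 10/23.
The column player's mix must leave the row player indifferent between Up and Down.
  the row player's payoff from Up: q·12 + (1−q)·(-2) = 14q - 2
  the row player's payoff from Down: q·0 + (1−q)·3 = -3q + 3
  14q - 2 = -3q + 3  ⇒  17q = 5  ⇒  q = 5/17.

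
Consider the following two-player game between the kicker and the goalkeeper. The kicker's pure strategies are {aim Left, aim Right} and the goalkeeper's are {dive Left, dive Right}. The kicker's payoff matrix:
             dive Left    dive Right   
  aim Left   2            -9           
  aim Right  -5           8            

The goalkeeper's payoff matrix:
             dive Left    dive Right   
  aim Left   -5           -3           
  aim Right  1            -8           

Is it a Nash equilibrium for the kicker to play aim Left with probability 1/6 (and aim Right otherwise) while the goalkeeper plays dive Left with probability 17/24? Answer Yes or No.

Given the kicker's mix p = 1/6, the goalkeeper's payoff from dive Left is 0 but from dive Right is -43/6. The goalkeeper strictly prefers dive Left, so the goalkeeper would not mix.
So the proposed profile is not a Nash equilibrium.

No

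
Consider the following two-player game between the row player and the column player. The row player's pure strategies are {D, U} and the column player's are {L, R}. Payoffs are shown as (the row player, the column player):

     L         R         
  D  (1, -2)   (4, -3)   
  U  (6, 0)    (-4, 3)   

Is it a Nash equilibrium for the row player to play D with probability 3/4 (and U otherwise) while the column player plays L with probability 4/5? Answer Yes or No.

Given the column player's mix q = 4/5, the row player's payoff from D is 8/5 but from U is 4. The row player strictly prefers U, so the row player would not mix.
So the proposed profile is not a Nash equilibrium.

No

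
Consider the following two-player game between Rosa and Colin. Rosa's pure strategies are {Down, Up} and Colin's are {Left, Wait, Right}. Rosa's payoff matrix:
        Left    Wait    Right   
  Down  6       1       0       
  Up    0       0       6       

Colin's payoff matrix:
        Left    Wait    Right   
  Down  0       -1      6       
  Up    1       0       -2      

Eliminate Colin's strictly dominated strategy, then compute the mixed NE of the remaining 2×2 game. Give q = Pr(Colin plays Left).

q = 1/2

Colin's strategy Wait is strictly dominated by Left: 0 > -1 and 1 > 0. Eliminate Wait.
For Rosa to be willing to mix, Rosa must be indifferent between Down and Up, which pins down Colin's mix.
  Rosa's payoff from Down: q·6 + (1−q)·0 = 6q
  Rosa's payoff from Up: q·0 + (1−q)·6 = -6q + 6
  6q = -6q + 6  ⇒  12q = 6  ⇒  q = 1/2.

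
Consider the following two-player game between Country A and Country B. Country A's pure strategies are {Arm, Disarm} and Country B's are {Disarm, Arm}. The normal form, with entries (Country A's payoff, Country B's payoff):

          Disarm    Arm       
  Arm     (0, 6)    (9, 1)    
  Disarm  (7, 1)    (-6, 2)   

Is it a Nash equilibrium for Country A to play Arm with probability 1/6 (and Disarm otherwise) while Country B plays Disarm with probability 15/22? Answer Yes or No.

Check Country B's indifference given Country A's mix p = 1/6:
  payoff from Disarm = 11/6; payoff from Arm = 11/6 — equal.
Check Country A's indifference given Country B's mix q = 15/22:
  payoff from Arm = 63/22; payoff from Disarm = 63/22 — equal.
Both players are indifferent, so neither can profitably deviate.

Yes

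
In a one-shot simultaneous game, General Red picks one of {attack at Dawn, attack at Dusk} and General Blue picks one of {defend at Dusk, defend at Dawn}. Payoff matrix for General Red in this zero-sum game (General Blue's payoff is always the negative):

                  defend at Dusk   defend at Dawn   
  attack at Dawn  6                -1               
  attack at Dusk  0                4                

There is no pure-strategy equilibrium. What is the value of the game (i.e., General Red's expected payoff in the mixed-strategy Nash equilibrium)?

v = 24/11

For General Red to be willing to mix, General Red must be indifferent between attack at Dawn and attack at Dusk, which pins down General Blue's mix.
  General Red's payoff to attack at Dawn: q·6 + (1−q)·(-1) = 7q - 1
  General Red's payoff to attack at Dusk: q·0 + (1−q)·4 = -4q + 4
  7q - 1 = -4q + 4  ⇒  11q = 5  ⇒  q = 5/11.
The value is General Red's expected payoff against this mix (using attack at Dawn): (5/11)·6 + (6/11)·(-1) = 24/11.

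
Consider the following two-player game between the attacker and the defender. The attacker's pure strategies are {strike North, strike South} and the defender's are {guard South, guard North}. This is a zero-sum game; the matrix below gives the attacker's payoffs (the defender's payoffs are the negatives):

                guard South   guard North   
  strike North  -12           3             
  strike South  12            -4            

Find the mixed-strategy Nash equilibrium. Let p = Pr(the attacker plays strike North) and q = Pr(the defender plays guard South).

p = 16/31, q = 7/31

In a mixed equilibrium the defender is indifferent between guard South and guard North; this condition fixes p.
  the defender's expected payoff from guard South: p·12 + (1−p)·(-12) = 24p - 12
  the defender's expected payoff from guard North: p·(-3) + (1−p)·4 = -7p + 4
  24p - 12 = -7p + 4  ⇒  31p = 16  ⇒  p = 16/31.
In a mixed equilibrium the attacker is indifferent between strike North and strike South; this condition fixes q.
  the attacker's payoff from strike North: q·(-12) + (1−q)·3 = -15q + 3
  the attacker's payoff from strike South: q·12 + (1−q)·(-4) = 16q - 4
  -15q + 3 = 16q - 4  ⇒  -31q = -7  ⇒  q = 7/31.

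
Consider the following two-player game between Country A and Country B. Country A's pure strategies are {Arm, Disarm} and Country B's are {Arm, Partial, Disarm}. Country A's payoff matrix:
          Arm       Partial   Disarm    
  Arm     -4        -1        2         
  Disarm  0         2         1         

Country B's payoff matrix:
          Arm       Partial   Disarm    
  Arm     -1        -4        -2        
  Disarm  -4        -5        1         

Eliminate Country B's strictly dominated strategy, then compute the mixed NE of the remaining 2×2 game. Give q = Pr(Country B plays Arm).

q = 1/5

Country B's strategy Partial is strictly dominated by Arm: -1 > -4 and -4 > -5. Eliminate Partial.
Country B's mix must leave Country A indifferent between Arm and Disarm.
  Country A's payoff to Arm: q·(-4) + (1−q)·2 = -6q + 2
  Country A's payoff to Disarm: q·0 + (1−q)·1 = -q + 1
  -6q + 2 = -q + 1  ⇒  -5q = -1  ⇒  q = 1/5.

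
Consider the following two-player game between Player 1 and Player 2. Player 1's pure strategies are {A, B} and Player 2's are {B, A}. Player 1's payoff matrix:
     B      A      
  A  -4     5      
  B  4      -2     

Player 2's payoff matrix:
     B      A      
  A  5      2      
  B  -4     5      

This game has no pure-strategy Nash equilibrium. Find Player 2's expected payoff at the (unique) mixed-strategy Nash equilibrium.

11/4

Set Player 2's expected payoff from B equal to that from A:
  Player 2's payoff from B: p·5 + (1−p)·(-4) = 9p - 4
  Player 2's payoff from A: p·2 + (1−p)·5 = -3p + 5
  9p - 4 = -3p + 5  ⇒  12p = 9  ⇒  p = 3/4.
At equilibrium Player 2 is indifferent across columns, so Player 2's payoff equals the payoff from B: (3/4)·5 + (1/4)·(-4) = 11/4.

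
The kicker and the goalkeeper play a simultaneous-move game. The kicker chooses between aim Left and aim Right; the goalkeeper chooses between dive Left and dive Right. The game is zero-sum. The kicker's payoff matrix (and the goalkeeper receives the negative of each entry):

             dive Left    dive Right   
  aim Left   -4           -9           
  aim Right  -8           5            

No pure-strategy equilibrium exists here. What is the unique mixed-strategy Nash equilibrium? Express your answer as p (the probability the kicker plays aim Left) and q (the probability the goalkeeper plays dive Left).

p = 13/18, q = 7/9

The goalkeeper's indifference between dive Left and dive Right determines the kicker's mixing probability p:
  the goalkeeper's payoff to dive Left: p·4 + (1−p)·8 = -4p + 8
  the goalkeeper's payoff to dive Right: p·9 + (1−p)·(-5) = 14p - 5
  -4p + 8 = 14p - 5  ⇒  -18p = -13  ⇒  p = 13/18.
The goalkeeper's mix must leave the kicker indifferent between aim Left and aim Right.
  the kicker's payoff from aim Left: q·(-4) + (1−q)·(-9) = 5q - 9
  the kicker's payoff from aim Right: q·(-8) + (1−q)·5 = -13q + 5
  5q - 9 = -13q + 5  ⇒  18q = 14  ⇒  q = 7/9.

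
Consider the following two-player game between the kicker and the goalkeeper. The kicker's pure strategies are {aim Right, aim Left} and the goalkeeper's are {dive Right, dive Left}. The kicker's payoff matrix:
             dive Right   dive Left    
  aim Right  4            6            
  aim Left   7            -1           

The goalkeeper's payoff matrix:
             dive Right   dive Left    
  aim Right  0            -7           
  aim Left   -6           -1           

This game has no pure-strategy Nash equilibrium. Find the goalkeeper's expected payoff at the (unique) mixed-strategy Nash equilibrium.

-7/2

The goalkeeper's indifference between dive Right and dive Left determines the kicker's mixing probability p:
  the goalkeeper's payoff from dive Right: p·0 + (1−p)·(-6) = 6p - 6
  the goalkeeper's payoff from dive Left: p·(-7) + (1−p)·(-1) = -6p - 1
  6p - 6 = -6p - 1  ⇒  12p = 5  ⇒  p = 5/12.
At equilibrium the goalkeeper is indifferent across columns, so the goalkeeper's payoff equals the payoff from dive Right: (5/12)·0 + (7/12)·(-6) = -7/2.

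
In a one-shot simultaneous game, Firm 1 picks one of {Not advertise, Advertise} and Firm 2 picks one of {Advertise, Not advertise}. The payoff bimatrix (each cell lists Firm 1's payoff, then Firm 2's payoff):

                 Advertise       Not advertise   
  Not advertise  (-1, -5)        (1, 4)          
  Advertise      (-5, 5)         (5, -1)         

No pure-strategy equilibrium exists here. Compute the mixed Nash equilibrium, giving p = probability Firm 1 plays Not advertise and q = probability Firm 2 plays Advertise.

Firm 2's indifference between Advertise and Not advertise determines Firm 1's mixing probability p:
  Firm 2's expected payoff from Advertise: p·(-5) + (1−p)·5 = -10p + 5
  Firm 2's expected payoff from Not advertise: p·4 + (1−p)·(-1) = 5p - 1
  -10p + 5 = 5p - 1  ⇒  -15p = -6  ⇒  p = 2/5.
Firm 2's mix must leave Firm 1 indifferent between Not advertise and Advertise.
  Firm 1's expected payoff from Not advertise: q·(-1) + (1−q)·1 = -2q + 1
  Firm 1's expected payoff from Advertise: q·(-5) + (1−q)·5 = -10q + 5
  -2q + 1 = -10q + 5  ⇒  8q = 4  ⇒  q = 1/2.

p = 2/5, q = 1/2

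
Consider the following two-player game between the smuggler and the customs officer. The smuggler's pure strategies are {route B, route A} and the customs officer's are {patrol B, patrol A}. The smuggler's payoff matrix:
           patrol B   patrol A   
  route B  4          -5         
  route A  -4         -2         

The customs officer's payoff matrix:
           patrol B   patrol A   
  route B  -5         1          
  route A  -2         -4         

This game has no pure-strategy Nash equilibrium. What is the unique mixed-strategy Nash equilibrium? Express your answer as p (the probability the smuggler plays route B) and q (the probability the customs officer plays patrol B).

p = 1/4, q = 3/11

In a mixed equilibrium the customs officer is indifferent between patrol B and patrol A; this condition fixes p.
  the customs officer's payoff to patrol B: p·(-5) + (1−p)·(-2) = -3p - 2
  the customs officer's payoff to patrol A: p·1 + (1−p)·(-4) = 5p - 4
  -3p - 2 = 5p - 4  ⇒  -8p = -2  ⇒  p = 1/4.
The smuggler's indifference between route B and route A determines the customs officer's mixing probability q:
  the smuggler's expected payoff from route B: q·4 + (1−q)·(-5) = 9q - 5
  the smuggler's expected payoff from route A: q·(-4) + (1−q)·(-2) = -2q - 2
  9q - 5 = -2q - 2  ⇒  11q = 3  ⇒  q = 3/11.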